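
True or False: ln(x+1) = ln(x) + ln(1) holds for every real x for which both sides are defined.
Claim: ln(x+1) = ln(x) + ln(1).
Test a specific point where both sides are defined: x = 3.
LHS = ln(x+1) ≈ 1.3863
RHS = ln(x) + ln(1) ≈ 1.0986
Since 1.3863 ≠ 1.0986, the equation fails at this point, so it cannot hold for every real x for which both sides are defined.
ln(1) = 0, so the right side is just ln(x), which differs from ln(x+1).

Conclusion: False.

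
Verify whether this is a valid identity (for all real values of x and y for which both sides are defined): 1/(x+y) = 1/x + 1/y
Claim: 1/(x+y) = 1/x + 1/y.
Test a specific point where both sides are defined: x = 4, y = -2.
LHS = 1/(x+y) ≈ 0.5000
RHS = 1/x + 1/y ≈ -0.2500
Since 0.5000 ≠ -0.2500, the equation fails at this point, so it cannot hold for all real values of x and y for which both sides are defined.
1/x + 1/y = (x+y)/(xy), which is not 1/(x+y).

Conclusion: No, this is NOT an identity.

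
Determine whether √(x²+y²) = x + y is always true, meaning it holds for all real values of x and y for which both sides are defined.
Claim: √(x²+y²) = x + y.
Test a specific point where both sides are defined: x = -1, y = 1/2.
LHS = √(x²+y²) ≈ 1.1180
RHS = x + y ≈ -0.5000
Since 1.1180 ≠ -0.5000, the equation fails at this point, so it cannot hold for all real values of x and y for which both sides are defined.
(x+y)² = x² + 2xy + y², not x² + y², so the square root does not split this way.

Conclusion: No, this is NOT an identity.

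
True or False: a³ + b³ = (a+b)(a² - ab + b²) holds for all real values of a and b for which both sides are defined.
True.

Claim: a³ + b³ = (a+b)(a² - ab + b²).
Reasoning: Expand the right side: (a+b)(a² - ab + b²) = a³ - a²b + ab² + a²b - ab² + b³ = a³ + b³ (the middle terms cancel in pairs).
So the two sides agree for all real values of a and b for which both sides are defined.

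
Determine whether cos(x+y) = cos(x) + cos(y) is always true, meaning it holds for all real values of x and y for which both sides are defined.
No, this is NOT an identity.

Claim: cos(x+y) = cos(x) + cos(y).
Test a specific point where both sides are defined: x = π/3, y = π/3.
LHS = cos(x+y) ≈ -0.5000
RHS = cos(x) + cos(y) ≈ 1.0000
Since -0.5000 ≠ 1.0000, the equation fails at this point, so it cannot hold for all real values of x and y for which both sides are defined.
The correct expansion is cos(x+y) = cos(x)cos(y) - sin(x)sin(y); cosine is not additive.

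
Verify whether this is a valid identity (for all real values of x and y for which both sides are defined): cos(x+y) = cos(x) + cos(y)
Claim: cos(x+y) = cos(x) + cos(y).
Test a specific point where both sides are defined: x = π/6, y = 3π/4.
LHS = cos(x+y) ≈ -0.9659
RHS = cos(x) + cos(y) ≈ 0.1589
Since -0.9659 ≠ 0.1589, the equation fails at this point, so it cannot hold for all real values of x and y for which both sides are defined.
The correct expansion is cos(x+y) = cos(x)cos(y) - sin(x)sin(y); cosine is not additive.

Conclusion: No, this is NOT an identity.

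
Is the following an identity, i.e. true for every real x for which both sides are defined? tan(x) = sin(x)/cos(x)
Claim: tan(x) = sin(x)/cos(x).
Reasoning: For an angle x whose terminal point on the unit circle is (cos x, sin x), tan(x) is defined as the ratio (second coordinate)/(first coordinate) = sin(x)/cos(x), wherever cos(x) ≠ 0.
So the two sides agree for every real x for which both sides are defined.

Conclusion: Yes, this is an identity.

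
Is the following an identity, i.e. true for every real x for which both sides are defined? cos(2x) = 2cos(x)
Claim: cos(2x) = 2cos(x).
Test a specific point where both sides are defined: x = 2π/3.
LHS = cos(2x) ≈ -0.5000
RHS = 2cos(x) ≈ -1.0000
Since -0.5000 ≠ -1.0000, the equation fails at this point, so it cannot hold for every real x for which both sides are defined.
The correct double-angle formula is cos(2x) = cos²x - sin²x.

Conclusion: No, this is NOT an identity.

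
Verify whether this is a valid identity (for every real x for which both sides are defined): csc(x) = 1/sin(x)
Yes, this is an identity.

Claim: csc(x) = 1/sin(x).
Reasoning: csc(x) is by definition the reciprocal of sin(x), wherever sin(x) ≠ 0.
So the two sides agree for every real x for which both sides are defined.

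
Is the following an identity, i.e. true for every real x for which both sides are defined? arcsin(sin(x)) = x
Claim: arcsin(sin(x)) = x.
Test a specific point where both sides are defined: x = π.
LHS = arcsin(sin(x)) ≈ 0.0000
RHS = x ≈ 3.1416
Since 0.0000 ≠ 3.1416, the equation fails at this point, so it cannot hold for every real x for which both sides are defined.
arcsin only returns values in [-π/2, π/2], so arcsin(sin(x)) = x holds only for x in that interval, not for all real x.

Conclusion: No, this is NOT an identity.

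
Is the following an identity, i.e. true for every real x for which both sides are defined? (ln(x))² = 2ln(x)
No, this is NOT an identity.

Claim: (ln(x))² = 2ln(x).
Test a specific point where both sides are defined: x = 3/2.
LHS = (ln(x))² ≈ 0.1644
RHS = 2ln(x) ≈ 0.8109
Since 0.1644 ≠ 0.8109, the equation fails at this point, so it cannot hold for every real x for which both sides are defined.
2ln(x) equals ln(x²), which is not the same as (ln x)².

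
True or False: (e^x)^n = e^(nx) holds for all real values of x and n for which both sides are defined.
Claim: (e^x)^n = e^(nx).
Reasoning: e^x is a positive real number, and for a positive base B and real exponent n, B^n = e^(n·ln B). With B = e^x, ln B = x, so (e^x)^n = e^(n·x).
So the two sides agree for all real values of x and n for which both sides are defined.

Conclusion: True.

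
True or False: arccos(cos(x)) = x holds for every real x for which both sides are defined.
False.

Claim: arccos(cos(x)) = x.
Test a specific point where both sides are defined: x = -π/6.
LHS = arccos(cos(x)) ≈ 0.5236
RHS = x ≈ -0.5236
Since 0.5236 ≠ -0.5236, the equation fails at this point, so it cannot hold for every real x for which both sides are defined.
arccos only returns values in [0, π], so arccos(cos(x)) = x holds only for x in that interval, not for all real x.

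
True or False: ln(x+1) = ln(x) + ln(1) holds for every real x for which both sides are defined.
False.

Claim: ln(x+1) = ln(x) + ln(1).
Test a specific point where both sides are defined: x = 5.
LHS = ln(x+1) ≈ 1.7918
RHS = ln(x) + ln(1) ≈ 1.6094
Since 1.7918 ≠ 1.6094, the equation fails at this point, so it cannot hold for every real x for which both sides are defined.
ln(1) = 0, so the right side is just ln(x), which differs from ln(x+1).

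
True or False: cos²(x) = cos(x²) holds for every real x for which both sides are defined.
Claim: cos²(x) = cos(x²).
Test a specific point where both sides are defined: x = π/3.
LHS = cos²(x) ≈ 0.2500
RHS = cos(x²) ≈ 0.4566
Since 0.2500 ≠ 0.4566, the equation fails at this point, so it cannot hold for every real x for which both sides are defined.
cos²(x) means (cos x)², squaring the output; cos(x²) squares the input. These are different functions.

Conclusion: False.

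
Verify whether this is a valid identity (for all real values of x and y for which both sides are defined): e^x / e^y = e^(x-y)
Yes, this is an identity.

Claim: e^x / e^y = e^(x-y).
Reasoning: 1/e^y = e^(-y), so e^x / e^y = e^x · e^(-y) = e^(x + (-y)) = e^(x-y) by the product rule for exponents.
So the two sides agree for all real values of x and y for which both sides are defined.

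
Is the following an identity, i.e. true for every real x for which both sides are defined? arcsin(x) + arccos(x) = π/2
Claim: arcsin(x) + arccos(x) = π/2.
Reasoning: Both sides are defined for -1 ≤ x ≤ 1. Let θ = arcsin(x), so sin θ = x and θ ∈ [-π/2, π/2]. Then cos(π/2 - θ) = sin θ = x and π/2 - θ ∈ [0, π], which is exactly the range of arccos, so arccos(x) = π/2 - θ. Adding: arcsin(x) + arccos(x) = θ + (π/2 - θ) = π/2.
So the two sides agree for every real x for which both sides are defined.

Conclusion: Yes, this is an identity.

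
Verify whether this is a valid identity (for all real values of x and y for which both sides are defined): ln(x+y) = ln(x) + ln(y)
No, this is NOT an identity.

Claim: ln(x+y) = ln(x) + ln(y).
Test a specific point where both sides are defined: x = 4, y = 1/2.
LHS = ln(x+y) ≈ 1.5041
RHS = ln(x) + ln(y) ≈ 0.6931
Since 1.5041 ≠ 0.6931, the equation fails at this point, so it cannot hold for all real values of x and y for which both sides are defined.
ln(x) + ln(y) = ln(xy), not ln(x+y).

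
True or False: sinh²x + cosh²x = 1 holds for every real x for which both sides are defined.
Claim: sinh²x + cosh²x = 1.
Test a specific point where both sides are defined: x = 1/2.
LHS = sinh²x + cosh²x ≈ 1.5431
RHS = 1 ≈ 1.0000
Since 1.5431 ≠ 1.0000, the equation fails at this point, so it cannot hold for every real x for which both sides are defined.
The correct hyperbolic identity is cosh²x - sinh²x = 1 (a difference); the sum sinh²x + cosh²x equals cosh(2x).

Conclusion: False.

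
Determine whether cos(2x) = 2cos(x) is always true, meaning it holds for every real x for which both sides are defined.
Claim: cos(2x) = 2cos(x).
Test a specific point where both sides are defined: x = -π/3.
LHS = cos(2x) ≈ -0.5000
RHS = 2cos(x) ≈ 1.0000
Since -0.5000 ≠ 1.0000, the equation fails at this point, so it cannot hold for every real x for which both sides are defined.
The correct double-angle formula is cos(2x) = cos²x - sin²x.

Conclusion: No, this is NOT an identity.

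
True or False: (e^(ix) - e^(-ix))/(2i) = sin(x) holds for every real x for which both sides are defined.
Claim: (e^(ix) - e^(-ix))/(2i) = sin(x).
Reasoning: By Euler's formula e^(ix) = cos(x) + i·sin(x) and e^(-ix) = cos(x) - i·sin(x). Subtracting cancels the cosine terms: e^(ix) - e^(-ix) = 2i·sin(x); divide by 2i.
So the two sides agree for every real x for which both sides are defined.

Conclusion: True.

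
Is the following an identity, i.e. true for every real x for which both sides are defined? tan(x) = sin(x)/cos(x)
Yes, this is an identity.

Claim: tan(x) = sin(x)/cos(x).
Reasoning: For an angle x whose terminal point on the unit circle is (cos x, sin x), tan(x) is defined as the ratio (second coordinate)/(first coordinate) = sin(x)/cos(x), wherever cos(x) ≠ 0.
So the two sides agree for every real x for which both sides are defined.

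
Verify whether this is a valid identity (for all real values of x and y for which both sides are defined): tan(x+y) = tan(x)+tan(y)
No, this is NOT an identity.

Claim: tan(x+y) = tan(x)+tan(y).
Test a specific point where both sides are defined: x = π/4, y = -π/6.
LHS = tan(x+y) ≈ 0.2679
RHS = tan(x)+tan(y) ≈ 0.4226
Since 0.2679 ≠ 0.4226, the equation fails at this point, so it cannot hold for all real values of x and y for which both sides are defined.
The correct formula is tan(x+y) = (tan(x) + tan(y))/(1 - tan(x)tan(y)).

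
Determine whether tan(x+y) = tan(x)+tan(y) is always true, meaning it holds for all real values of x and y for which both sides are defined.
Claim: tan(x+y) = tan(x)+tan(y).
Test a specific point where both sides are defined: x = π/4, y = π/6.
LHS = tan(x+y) ≈ 3.7321
RHS = tan(x)+tan(y) ≈ 1.5774
Since 3.7321 ≠ 1.5774, the equation fails at this point, so it cannot hold for all real values of x and y for which both sides are defined.
The correct formula is tan(x+y) = (tan(x) + tan(y))/(1 - tan(x)tan(y)).

Conclusion: No, this is NOT an identity.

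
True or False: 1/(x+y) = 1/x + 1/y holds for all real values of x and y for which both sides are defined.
False.

Claim: 1/(x+y) = 1/x + 1/y.
Test a specific point where both sides are defined: x = 3, y = 4.
LHS = 1/(x+y) ≈ 0.1429
RHS = 1/x + 1/y ≈ 0.5833
Since 0.1429 ≠ 0.5833, the equation fails at this point, so it cannot hold for all real values of x and y for which both sides are defined.
1/x + 1/y = (x+y)/(xy), which is not 1/(x+y).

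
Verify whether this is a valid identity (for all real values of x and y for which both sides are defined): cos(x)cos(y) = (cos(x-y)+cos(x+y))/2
Yes, this is an identity.

Claim: cos(x)cos(y) = (cos(x-y)+cos(x+y))/2.
Reasoning: cos(x-y) = cos(x)cos(y) + sin(x)sin(y) and cos(x+y) = cos(x)cos(y) - sin(x)sin(y). Adding, cos(x-y) + cos(x+y) = 2cos(x)cos(y); divide by 2.
So the two sides agree for all real values of x and y for which both sides are defined.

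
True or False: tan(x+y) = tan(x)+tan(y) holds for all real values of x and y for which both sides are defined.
Claim: tan(x+y) = tan(x)+tan(y).
Test a specific point where both sides are defined: x = -π/4, y = 2π/3.
LHS = tan(x+y) ≈ 3.7321
RHS = tan(x)+tan(y) ≈ -2.7321
Since 3.7321 ≠ -2.7321, the equation fails at this point, so it cannot hold for all real values of x and y for which both sides are defined.
The correct formula is tan(x+y) = (tan(x) + tan(y))/(1 - tan(x)tan(y)).

Conclusion: False.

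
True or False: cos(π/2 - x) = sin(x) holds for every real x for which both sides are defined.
Claim: cos(π/2 - x) = sin(x).
Reasoning: Use cos(u - v) = cos(u)cos(v) + sin(u)sin(v) with u = π/2, v = x: cos(π/2)cos(x) + sin(π/2)sin(x) = 0·cos(x) + 1·sin(x) = sin(x).
So the two sides agree for every real x for which both sides are defined.

Conclusion: True.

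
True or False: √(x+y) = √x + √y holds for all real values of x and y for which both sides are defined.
Claim: √(x+y) = √x + √y.
Test a specific point where both sides are defined: x = 5, y = 1/2.
LHS = √(x+y) ≈ 2.3452
RHS = √x + √y ≈ 2.9432
Since 2.3452 ≠ 2.9432, the equation fails at this point, so it cannot hold for all real values of x and y for which both sides are defined.
Squaring the right side gives x + 2√(xy) + y, not x + y.

Conclusion: False.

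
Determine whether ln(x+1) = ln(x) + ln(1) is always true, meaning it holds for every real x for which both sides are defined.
Claim: ln(x+1) = ln(x) + ln(1).
Test a specific point where both sides are defined: x = 3/2.
LHS = ln(x+1) ≈ 0.9163
RHS = ln(x) + ln(1) ≈ 0.4055
Since 0.9163 ≠ 0.4055, the equation fails at this point, so it cannot hold for every real x for which both sides are defined.
ln(1) = 0, so the right side is just ln(x), which differs from ln(x+1).

Conclusion: No, this is NOT an identity.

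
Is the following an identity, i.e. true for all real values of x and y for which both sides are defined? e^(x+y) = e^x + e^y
No, this is NOT an identity.

Claim: e^(x+y) = e^x + e^y.
Test a specific point where both sides are defined: x = 1, y = -2.
LHS = e^(x+y) ≈ 0.3679
RHS = e^x + e^y ≈ 2.8536
Since 0.3679 ≠ 2.8536, the equation fails at this point, so it cannot hold for all real values of x and y for which both sides are defined.
The correct rule is e^(x+y) = e^x · e^y (a product, not a sum).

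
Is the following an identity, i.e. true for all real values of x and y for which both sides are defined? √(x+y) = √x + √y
Claim: √(x+y) = √x + √y.
Test a specific point where both sides are defined: x = 5, y = 1/2.
LHS = √(x+y) ≈ 2.3452
RHS = √x + √y ≈ 2.9432
Since 2.3452 ≠ 2.9432, the equation fails at this point, so it cannot hold for all real values of x and y for which both sides are defined.
Squaring the right side gives x + 2√(xy) + y, not x + y.

Conclusion: No, this is NOT an identity.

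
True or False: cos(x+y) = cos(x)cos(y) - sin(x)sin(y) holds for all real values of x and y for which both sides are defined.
Claim: cos(x+y) = cos(x)cos(y) - sin(x)sin(y).
Reasoning: By Euler's formula e^(i(x+y)) = e^(ix)·e^(iy) = (cos x + i·sin x)(cos y + i·sin y). The real part of the left side is cos(x+y); the real part of the product is cos(x)cos(y) - sin(x)sin(y) (since i·i = -1).
So the two sides agree for all real values of x and y for which both sides are defined.

Conclusion: True.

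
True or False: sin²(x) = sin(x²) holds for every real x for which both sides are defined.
Claim: sin²(x) = sin(x²).
Test a specific point where both sides are defined: x = π/4.
LHS = sin²(x) ≈ 0.5000
RHS = sin(x²) ≈ 0.5785
Since 0.5000 ≠ 0.5785, the equation fails at this point, so it cannot hold for every real x for which both sides are defined.
sin²(x) means (sin x)², squaring the output; sin(x²) squares the input. These are different functions.

Conclusion: False.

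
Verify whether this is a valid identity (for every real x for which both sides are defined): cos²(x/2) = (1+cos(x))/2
Claim: cos²(x/2) = (1+cos(x))/2.
Reasoning: Use cos(2θ) = 2cos²θ - 1 with θ = x/2: cos(x) = 2cos²(x/2) - 1. Solving for cos²(x/2) gives (1 + cos(x))/2.
So the two sides agree for every real x for which both sides are defined.

Conclusion: Yes, this is an identity.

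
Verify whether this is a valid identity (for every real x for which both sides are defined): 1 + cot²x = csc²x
Claim: 1 + cot²x = csc²x.
Reasoning: Start from sin²x + cos²x = 1 and divide every term by sin²x (allowed wherever cot x and csc x are defined): 1 + cot²x = 1/sin²x = csc²x.
So the two sides agree for every real x for which both sides are defined.

Conclusion: Yes, this is an identity.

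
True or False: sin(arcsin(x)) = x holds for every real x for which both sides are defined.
Claim: sin(arcsin(x)) = x.
Reasoning: For -1 ≤ x ≤ 1 (where arcsin is defined), arcsin(x) is by definition an angle whose sine equals x. Taking the sine of that angle returns x. (Note the other order, arcsin(sin x) = x, is NOT an identity.)
So the two sides agree for every real x for which both sides are defined.

Conclusion: True.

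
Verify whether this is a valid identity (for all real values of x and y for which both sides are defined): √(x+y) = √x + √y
Claim: √(x+y) = √x + √y.
Test a specific point where both sides are defined: x = 1, y = 3/2.
LHS = √(x+y) ≈ 1.5811
RHS = √x + √y ≈ 2.2247
Since 1.5811 ≠ 2.2247, the equation fails at this point, so it cannot hold for all real values of x and y for which both sides are defined.
Squaring the right side gives x + 2√(xy) + y, not x + y.

Conclusion: No, this is NOT an identity.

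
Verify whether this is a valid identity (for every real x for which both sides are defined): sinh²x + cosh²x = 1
Claim: sinh²x + cosh²x = 1.
Test a specific point where both sides are defined: x = -2.
LHS = sinh²x + cosh²x ≈ 27.3082
RHS = 1 ≈ 1.0000
Since 27.3082 ≠ 1.0000, the equation fails at this point, so it cannot hold for every real x for which both sides are defined.
The correct hyperbolic identity is cosh²x - sinh²x = 1 (a difference); the sum sinh²x + cosh²x equals cosh(2x).

Conclusion: No, this is NOT an identity.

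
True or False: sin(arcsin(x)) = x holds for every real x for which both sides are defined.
True.

Claim: sin(arcsin(x)) = x.
Reasoning: For -1 ≤ x ≤ 1 (where arcsin is defined), arcsin(x) is by definition an angle whose sine equals x. Taking the sine of that angle returns x. (Note the other order, arcsin(sin x) = x, is NOT an identity.)
So the two sides agree for every real x for which both sides are defined.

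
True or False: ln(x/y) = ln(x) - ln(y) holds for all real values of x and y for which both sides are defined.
Claim: ln(x/y) = ln(x) - ln(y).
Reasoning: Both sides are simultaneously defined only when x, y > 0. Write x = e^p, y = e^q. Then x/y = e^(p-q), so ln(x/y) = p - q = ln(x) - ln(y).
So the two sides agree for all real values of x and y for which both sides are defined.

Conclusion: True.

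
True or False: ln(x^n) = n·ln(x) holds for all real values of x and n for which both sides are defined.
Claim: ln(x^n) = n·ln(x).
Reasoning: The right side requires x > 0. For x > 0, x^n = (e^(ln x))^n = e^(n·ln x), so taking ln of both sides gives ln(x^n) = n·ln(x).
So the two sides agree for all real values of x and n for which both sides are defined.

Conclusion: True.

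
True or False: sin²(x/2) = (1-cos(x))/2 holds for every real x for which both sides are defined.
Claim: sin²(x/2) = (1-cos(x))/2.
Reasoning: Use cos(2θ) = 1 - 2sin²θ with θ = x/2: cos(x) = 1 - 2sin²(x/2). Solving for sin²(x/2) gives (1 - cos(x))/2.
So the two sides agree for every real x for which both sides are defined.

Conclusion: True.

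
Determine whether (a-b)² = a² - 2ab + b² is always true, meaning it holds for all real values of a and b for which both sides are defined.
Claim: (a-b)² = a² - 2ab + b².
Reasoning: Expand: (a-b)² = (a-b)(a-b) = a·a - a·b - b·a + b·b = a² - 2ab + b².
So the two sides agree for all real values of a and b for which both sides are defined.

Conclusion: Yes, this is an identity.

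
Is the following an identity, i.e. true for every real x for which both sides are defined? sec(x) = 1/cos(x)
Claim: sec(x) = 1/cos(x).
Reasoning: sec(x) is by definition the reciprocal of cos(x), wherever cos(x) ≠ 0.
So the two sides agree for every real x for which both sides are defined.

Conclusion: Yes, this is an identity.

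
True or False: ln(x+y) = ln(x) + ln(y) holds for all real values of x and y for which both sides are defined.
Claim: ln(x+y) = ln(x) + ln(y).
Test a specific point where both sides are defined: x = 5, y = 3/2.
LHS = ln(x+y) ≈ 1.8718
RHS = ln(x) + ln(y) ≈ 2.0149
Since 1.8718 ≠ 2.0149, the equation fails at this point, so it cannot hold for all real values of x and y for which both sides are defined.
ln(x) + ln(y) = ln(xy), not ln(x+y).

Conclusion: False.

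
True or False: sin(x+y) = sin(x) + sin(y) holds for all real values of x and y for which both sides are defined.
Claim: sin(x+y) = sin(x) + sin(y).
Test a specific point where both sides are defined: x = π/6, y = -π/2.
LHS = sin(x+y) ≈ -0.8660
RHS = sin(x) + sin(y) ≈ -0.5000
Since -0.8660 ≠ -0.5000, the equation fails at this point, so it cannot hold for all real values of x and y for which both sides are defined.
The correct expansion is sin(x+y) = sin(x)cos(y) + cos(x)sin(y); sine is not additive.

Conclusion: False.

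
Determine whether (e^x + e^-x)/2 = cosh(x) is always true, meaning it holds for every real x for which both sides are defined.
Yes, this is an identity.

Claim: (e^x + e^-x)/2 = cosh(x).
Reasoning: This is exactly the definition of the hyperbolic cosine: cosh(x) := (e^x + e^-x)/2.
So the two sides agree for every real x for which both sides are defined.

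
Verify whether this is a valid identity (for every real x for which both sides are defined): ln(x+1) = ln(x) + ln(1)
No, this is NOT an identity.

Claim: ln(x+1) = ln(x) + ln(1).
Test a specific point where both sides are defined: x = 2.
LHS = ln(x+1) ≈ 1.0986
RHS = ln(x) + ln(1) ≈ 0.6931
Since 1.0986 ≠ 0.6931, the equation fails at this point, so it cannot hold for every real x for which both sides are defined.
ln(1) = 0, so the right side is just ln(x), which differs from ln(x+1).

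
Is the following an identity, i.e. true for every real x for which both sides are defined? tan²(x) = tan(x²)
No, this is NOT an identity.

Claim: tan²(x) = tan(x²).
Test a specific point where both sides are defined: x = 2π/3.
LHS = tan²(x) ≈ 3.0000
RHS = tan(x²) ≈ 2.9590
Since 3.0000 ≠ 2.9590, the equation fails at this point, so it cannot hold for every real x for which both sides are defined.
tan²(x) means (tan x)², squaring the output; tan(x²) squares the input. These are different functions.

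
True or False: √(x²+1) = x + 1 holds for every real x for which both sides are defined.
False.

Claim: √(x²+1) = x + 1.
Test a specific point where both sides are defined: x = 3/2.
LHS = √(x²+1) ≈ 1.8028
RHS = x + 1 ≈ 2.5000
Since 1.8028 ≠ 2.5000, the equation fails at this point, so it cannot hold for every real x for which both sides are defined.
(x+1)² = x² + 2x + 1 ≠ x² + 1 unless x = 0.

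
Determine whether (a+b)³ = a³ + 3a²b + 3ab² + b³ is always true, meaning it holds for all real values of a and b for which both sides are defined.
Claim: (a+b)³ = a³ + 3a²b + 3ab² + b³.
Reasoning: (a+b)³ = (a+b)(a+b)² = (a+b)(a² + 2ab + b²) = a³ + 2a²b + ab² + a²b + 2ab² + b³ = a³ + 3a²b + 3ab² + b³.
So the two sides agree for all real values of a and b for which both sides are defined.

Conclusion: Yes, this is an identity.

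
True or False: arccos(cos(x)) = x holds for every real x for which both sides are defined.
Claim: arccos(cos(x)) = x.
Test a specific point where both sides are defined: x = -π/4.
LHS = arccos(cos(x)) ≈ 0.7854
RHS = x ≈ -0.7854
Since 0.7854 ≠ -0.7854, the equation fails at this point, so it cannot hold for every real x for which both sides are defined.
arccos only returns values in [0, π], so arccos(cos(x)) = x holds only for x in that interval, not for all real x.

Conclusion: False.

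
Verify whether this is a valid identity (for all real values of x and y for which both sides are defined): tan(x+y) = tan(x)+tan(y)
Claim: tan(x+y) = tan(x)+tan(y).
Test a specific point where both sides are defined: x = -π/6, y = 3π/4.
LHS = tan(x+y) ≈ -3.7321
RHS = tan(x)+tan(y) ≈ -1.5774
Since -3.7321 ≠ -1.5774, the equation fails at this point, so it cannot hold for all real values of x and y for which both sides are defined.
The correct formula is tan(x+y) = (tan(x) + tan(y))/(1 - tan(x)tan(y)).

Conclusion: No, this is NOT an identity.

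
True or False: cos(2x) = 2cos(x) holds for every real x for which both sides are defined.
False.

Claim: cos(2x) = 2cos(x).
Test a specific point where both sides are defined: x = π/6.
LHS = cos(2x) ≈ 0.5000
RHS = 2cos(x) ≈ 1.7321
Since 0.5000 ≠ 1.7321, the equation fails at this point, so it cannot hold for every real x for which both sides are defined.
The correct double-angle formula is cos(2x) = cos²x - sin²x.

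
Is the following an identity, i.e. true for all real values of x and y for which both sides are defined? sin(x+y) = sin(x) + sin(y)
Claim: sin(x+y) = sin(x) + sin(y).
Test a specific point where both sides are defined: x = -π/3, y = π/2.
LHS = sin(x+y) ≈ 0.5000
RHS = sin(x) + sin(y) ≈ 0.1340
Since 0.5000 ≠ 0.1340, the equation fails at this point, so it cannot hold for all real values of x and y for which both sides are defined.
The correct expansion is sin(x+y) = sin(x)cos(y) + cos(x)sin(y); sine is not additive.

Conclusion: No, this is NOT an identity.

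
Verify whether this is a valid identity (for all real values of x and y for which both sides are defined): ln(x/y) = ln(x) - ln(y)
Claim: ln(x/y) = ln(x) - ln(y).
Reasoning: Both sides are simultaneously defined only when x, y > 0. Write x = e^p, y = e^q. Then x/y = e^(p-q), so ln(x/y) = p - q = ln(x) - ln(y).
So the two sides agree for all real values of x and y for which both sides are defined.

Conclusion: Yes, this is an identity.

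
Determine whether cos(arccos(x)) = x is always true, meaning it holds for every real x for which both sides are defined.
Claim: cos(arccos(x)) = x.
Reasoning: For -1 ≤ x ≤ 1 (where arccos is defined), arccos(x) is by definition an angle whose cosine equals x. Taking the cosine of that angle returns x. (Note the other order, arccos(cos x) = x, is NOT an identity.)
So the two sides agree for every real x for which both sides are defined.

Conclusion: Yes, this is an identity.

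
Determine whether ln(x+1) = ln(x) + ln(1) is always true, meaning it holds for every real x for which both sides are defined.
Claim: ln(x+1) = ln(x) + ln(1).
Test a specific point where both sides are defined: x = 3/2.
LHS = ln(x+1) ≈ 0.9163
RHS = ln(x) + ln(1) ≈ 0.4055
Since 0.9163 ≠ 0.4055, the equation fails at this point, so it cannot hold for every real x for which both sides are defined.
ln(1) = 0, so the right side is just ln(x), which differs from ln(x+1).

Conclusion: No, this is NOT an identity.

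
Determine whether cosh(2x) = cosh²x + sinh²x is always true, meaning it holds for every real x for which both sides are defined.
Yes, this is an identity.

Claim: cosh(2x) = cosh²x + sinh²x.
Reasoning: cosh²x = (e^(2x) + 2 + e^(-2x))/4 and sinh²x = (e^(2x) - 2 + e^(-2x))/4. Adding gives (2e^(2x) + 2e^(-2x))/4 = (e^(2x) + e^(-2x))/2 = cosh(2x).
So the two sides agree for every real x for which both sides are defined.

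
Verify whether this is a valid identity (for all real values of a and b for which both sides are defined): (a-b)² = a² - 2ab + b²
Claim: (a-b)² = a² - 2ab + b².
Reasoning: Expand: (a-b)² = (a-b)(a-b) = a·a - a·b - b·a + b·b = a² - 2ab + b².
So the two sides agree for all real values of a and b for which both sides are defined.

Conclusion: Yes, this is an identity.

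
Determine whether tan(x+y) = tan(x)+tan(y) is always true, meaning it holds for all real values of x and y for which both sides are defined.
No, this is NOT an identity.

Claim: tan(x+y) = tan(x)+tan(y).
Test a specific point where both sides are defined: x = 2π/3, y = 3π/4.
LHS = tan(x+y) ≈ 3.7321
RHS = tan(x)+tan(y) ≈ -2.7321
Since 3.7321 ≠ -2.7321, the equation fails at this point, so it cannot hold for all real values of x and y for which both sides are defined.
The correct formula is tan(x+y) = (tan(x) + tan(y))/(1 - tan(x)tan(y)).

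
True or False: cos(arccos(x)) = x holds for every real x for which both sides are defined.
Claim: cos(arccos(x)) = x.
Reasoning: For -1 ≤ x ≤ 1 (where arccos is defined), arccos(x) is by definition an angle whose cosine equals x. Taking the cosine of that angle returns x. (Note the other order, arccos(cos x) = x, is NOT an identity.)
So the two sides agree for every real x for which both sides are defined.

Conclusion: True.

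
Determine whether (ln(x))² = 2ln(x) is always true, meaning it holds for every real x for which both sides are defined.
No, this is NOT an identity.

Claim: (ln(x))² = 2ln(x).
Test a specific point where both sides are defined: x = 3.
LHS = (ln(x))² ≈ 1.2069
RHS = 2ln(x) ≈ 2.1972
Since 1.2069 ≠ 2.1972, the equation fails at this point, so it cannot hold for every real x for which both sides are defined.
2ln(x) equals ln(x²), which is not the same as (ln x)².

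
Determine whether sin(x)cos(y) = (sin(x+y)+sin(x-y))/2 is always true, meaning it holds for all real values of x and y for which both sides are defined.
Yes, this is an identity.

Claim: sin(x)cos(y) = (sin(x+y)+sin(x-y))/2.
Reasoning: sin(x+y) = sin(x)cos(y) + cos(x)sin(y) and sin(x-y) = sin(x)cos(y) - cos(x)sin(y). Adding, sin(x+y) + sin(x-y) = 2sin(x)cos(y); divide by 2.
So the two sides agree for all real values of x and y for which both sides are defined.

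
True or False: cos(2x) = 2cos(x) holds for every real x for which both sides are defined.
False.

Claim: cos(2x) = 2cos(x).
Test a specific point where both sides are defined: x = 2π/3.
LHS = cos(2x) ≈ -0.5000
RHS = 2cos(x) ≈ -1.0000
Since -0.5000 ≠ -1.0000, the equation fails at this point, so it cannot hold for every real x for which both sides are defined.
The correct double-angle formula is cos(2x) = cos²x - sin²x.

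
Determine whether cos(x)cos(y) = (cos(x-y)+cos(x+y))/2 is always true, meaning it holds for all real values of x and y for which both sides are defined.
Yes, this is an identity.

Claim: cos(x)cos(y) = (cos(x-y)+cos(x+y))/2.
Reasoning: cos(x-y) = cos(x)cos(y) + sin(x)sin(y) and cos(x+y) = cos(x)cos(y) - sin(x)sin(y). Adding, cos(x-y) + cos(x+y) = 2cos(x)cos(y); divide by 2.
So the two sides agree for all real values of x and y for which both sides are defined.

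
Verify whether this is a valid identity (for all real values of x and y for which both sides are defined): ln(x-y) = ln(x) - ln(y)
No, this is NOT an identity.

Claim: ln(x-y) = ln(x) - ln(y).
Test a specific point where both sides are defined: x = 3/2, y = 1.
LHS = ln(x-y) ≈ -0.6931
RHS = ln(x) - ln(y) ≈ 0.4055
Since -0.6931 ≠ 0.4055, the equation fails at this point, so it cannot hold for all real values of x and y for which both sides are defined.
ln(x) - ln(y) = ln(x/y), not ln(x-y).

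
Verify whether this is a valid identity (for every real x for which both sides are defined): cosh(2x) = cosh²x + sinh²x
Yes, this is an identity.

Claim: cosh(2x) = cosh²x + sinh²x.
Reasoning: cosh²x = (e^(2x) + 2 + e^(-2x))/4 and sinh²x = (e^(2x) - 2 + e^(-2x))/4. Adding gives (2e^(2x) + 2e^(-2x))/4 = (e^(2x) + e^(-2x))/2 = cosh(2x).
So the two sides agree for every real x for which both sides are defined.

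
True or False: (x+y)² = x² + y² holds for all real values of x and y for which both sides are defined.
False.

Claim: (x+y)² = x² + y².
Test a specific point where both sides are defined: x = 3, y = 5.
LHS = (x+y)² ≈ 64.0000
RHS = x² + y² ≈ 34.0000
Since 64.0000 ≠ 34.0000, the equation fails at this point, so it cannot hold for all real values of x and y for which both sides are defined.
The correct expansion is (x+y)² = x² + 2xy + y²; the cross term 2xy is missing.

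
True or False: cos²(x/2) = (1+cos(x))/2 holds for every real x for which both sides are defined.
Claim: cos²(x/2) = (1+cos(x))/2.
Reasoning: Use cos(2θ) = 2cos²θ - 1 with θ = x/2: cos(x) = 2cos²(x/2) - 1. Solving for cos²(x/2) gives (1 + cos(x))/2.
So the two sides agree for every real x for which both sides are defined.

Conclusion: True.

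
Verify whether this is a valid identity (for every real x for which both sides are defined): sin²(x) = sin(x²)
Claim: sin²(x) = sin(x²).
Test a specific point where both sides are defined: x = -π/4.
LHS = sin²(x) ≈ 0.5000
RHS = sin(x²) ≈ 0.5785
Since 0.5000 ≠ 0.5785, the equation fails at this point, so it cannot hold for every real x for which both sides are defined.
sin²(x) means (sin x)², squaring the output; sin(x²) squares the input. These are different functions.

Conclusion: No, this is NOT an identity.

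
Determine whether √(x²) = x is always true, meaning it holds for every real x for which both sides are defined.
Claim: √(x²) = x.
Test a specific point where both sides are defined: x = -2.
LHS = √(x²) ≈ 2.0000
RHS = x ≈ -2.0000
Since 2.0000 ≠ -2.0000, the equation fails at this point, so it cannot hold for every real x for which both sides are defined.
√(x²) = |x|, which differs from x whenever x < 0 (both sides are defined for every real x).

Conclusion: No, this is NOT an identity.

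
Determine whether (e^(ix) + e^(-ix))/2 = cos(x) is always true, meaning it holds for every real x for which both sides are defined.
Claim: (e^(ix) + e^(-ix))/2 = cos(x).
Reasoning: By Euler's formula e^(ix) = cos(x) + i·sin(x) and e^(-ix) = cos(x) - i·sin(x). Adding cancels the sine terms: e^(ix) + e^(-ix) = 2cos(x); divide by 2.
So the two sides agree for every real x for which both sides are defined.

Conclusion: Yes, this is an identity.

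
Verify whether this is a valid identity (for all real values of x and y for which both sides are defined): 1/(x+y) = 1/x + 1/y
Claim: 1/(x+y) = 1/x + 1/y.
Test a specific point where both sides are defined: x = -2, y = 1.
LHS = 1/(x+y) ≈ -1.0000
RHS = 1/x + 1/y ≈ 0.5000
Since -1.0000 ≠ 0.5000, the equation fails at this point, so it cannot hold for all real values of x and y for which both sides are defined.
1/x + 1/y = (x+y)/(xy), which is not 1/(x+y).

Conclusion: No, this is NOT an identity.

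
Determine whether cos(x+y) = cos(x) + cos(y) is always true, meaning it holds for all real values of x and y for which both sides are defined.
Claim: cos(x+y) = cos(x) + cos(y).
Test a specific point where both sides are defined: x = -π/6, y = 3π/4.
LHS = cos(x+y) ≈ -0.2588
RHS = cos(x) + cos(y) ≈ 0.1589
Since -0.2588 ≠ 0.1589, the equation fails at this point, so it cannot hold for all real values of x and y for which both sides are defined.
The correct expansion is cos(x+y) = cos(x)cos(y) - sin(x)sin(y); cosine is not additive.

Conclusion: No, this is NOT an identity.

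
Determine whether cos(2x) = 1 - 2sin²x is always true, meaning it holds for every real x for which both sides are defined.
Yes, this is an identity.

Claim: cos(2x) = 1 - 2sin²x.
Reasoning: cos(2x) = cos²x - sin²x. Replace cos²x by 1 - sin²x: (1 - sin²x) - sin²x = 1 - 2sin²x.
So the two sides agree for every real x for which both sides are defined.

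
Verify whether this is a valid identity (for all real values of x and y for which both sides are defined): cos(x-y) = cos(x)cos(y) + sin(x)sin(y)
Claim: cos(x-y) = cos(x)cos(y) + sin(x)sin(y).
Reasoning: Replace y by -y in cos(x+y) = cos(x)cos(y) - sin(x)sin(y) and use cos(-y) = cos(y), sin(-y) = -sin(y): cos(x-y) = cos(x)cos(y) + sin(x)sin(y).
So the two sides agree for all real values of x and y for which both sides are defined.

Conclusion: Yes, this is an identity.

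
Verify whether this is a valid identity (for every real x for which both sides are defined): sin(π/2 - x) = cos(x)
Claim: sin(π/2 - x) = cos(x).
Reasoning: Use sin(u - v) = sin(u)cos(v) - cos(u)sin(v) with u = π/2, v = x: sin(π/2)cos(x) - cos(π/2)sin(x) = 1·cos(x) - 0·sin(x) = cos(x).
So the two sides agree for every real x for which both sides are defined.

Conclusion: Yes, this is an identity.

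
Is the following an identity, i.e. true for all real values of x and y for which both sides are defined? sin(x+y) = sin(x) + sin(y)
Claim: sin(x+y) = sin(x) + sin(y).
Test a specific point where both sides are defined: x = π, y = π/3.
LHS = sin(x+y) ≈ -0.8660
RHS = sin(x) + sin(y) ≈ 0.8660
Since -0.8660 ≠ 0.8660, the equation fails at this point, so it cannot hold for all real values of x and y for which both sides are defined.
The correct expansion is sin(x+y) = sin(x)cos(y) + cos(x)sin(y); sine is not additive.

Conclusion: No, this is NOT an identity.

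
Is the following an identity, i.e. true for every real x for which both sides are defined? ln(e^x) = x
Yes, this is an identity.

Claim: ln(e^x) = x.
Reasoning: ln is the inverse of the exponential: ln(e^x) asks for the exponent p with e^p = e^x, and since e^p is one-to-one that exponent is p = x.
So the two sides agree for every real x for which both sides are defined.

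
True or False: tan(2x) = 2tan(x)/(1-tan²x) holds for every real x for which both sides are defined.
True.

Claim: tan(2x) = 2tan(x)/(1-tan²x).
Reasoning: tan(2x) = sin(2x)/cos(2x) = 2sin(x)cos(x) / (cos²x - sin²x). Divide numerator and denominator by cos²x: 2tan(x) / (1 - tan²x).
So the two sides agree for every real x for which both sides are defined.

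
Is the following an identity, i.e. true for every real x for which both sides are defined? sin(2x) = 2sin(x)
No, this is NOT an identity.

Claim: sin(2x) = 2sin(x).
Test a specific point where both sides are defined: x = 2π/3.
LHS = sin(2x) ≈ -0.8660
RHS = 2sin(x) ≈ 1.7321
Since -0.8660 ≠ 1.7321, the equation fails at this point, so it cannot hold for every real x for which both sides are defined.
The correct double-angle formula is sin(2x) = 2sin(x)cos(x).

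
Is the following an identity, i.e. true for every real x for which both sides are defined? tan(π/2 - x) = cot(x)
Claim: tan(π/2 - x) = cot(x).
Reasoning: tan(π/2 - x) = sin(π/2 - x)/cos(π/2 - x) = cos(x)/sin(x) = cot(x), using the cofunction identities sin(π/2 - x) = cos(x) and cos(π/2 - x) = sin(x).
So the two sides agree for every real x for which both sides are defined.

Conclusion: Yes, this is an identity.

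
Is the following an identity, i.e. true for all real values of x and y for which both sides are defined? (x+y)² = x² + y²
Claim: (x+y)² = x² + y².
Test a specific point where both sides are defined: x = 3, y = 5.
LHS = (x+y)² ≈ 64.0000
RHS = x² + y² ≈ 34.0000
Since 64.0000 ≠ 34.0000, the equation fails at this point, so it cannot hold for all real values of x and y for which both sides are defined.
The correct expansion is (x+y)² = x² + 2xy + y²; the cross term 2xy is missing.

Conclusion: No, this is NOT an identity.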